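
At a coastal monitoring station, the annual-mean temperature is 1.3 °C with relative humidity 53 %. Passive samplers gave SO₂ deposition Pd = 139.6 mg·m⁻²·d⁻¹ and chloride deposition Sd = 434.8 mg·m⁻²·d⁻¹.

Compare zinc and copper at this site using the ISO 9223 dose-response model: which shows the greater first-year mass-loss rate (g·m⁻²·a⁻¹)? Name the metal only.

zinc

zinc: f(T) = +0.038·(T−10) [T≤10 °C] = -0.3306
  Pd branch = 0.0129·Pd^0.44·e^(0.046·RH+f) = 0.9323 μm/a
  Cl⁻ term: 0.0175·434.8^0.57·exp(0.008·53+0.085·1.3) = 0.9528
  r_corr = 0.9323 + 0.9528 = 1.885 μm/a
  mass loss = 1.885 μm/a × 7.14 g/cm³ = 13.46 g·m⁻²·a⁻¹
copper: T≤10 °C ⇒ hinge +0.126·(1.3−10) = -1.0962
  Pd branch = 0.0053·Pd^0.26·e^(0.059·RH+f) = 0.1459 μm/a
  Cl⁻ term: 0.01025·434.8^0.27·exp(0.036·53+0.049·1.3) = 0.3796
  r_corr = 0.1459 + 0.3796 = 0.5255 μm/a
  mass loss = 0.5255 μm/a × 8.96 g/cm³ = 4.708 g·m⁻²·a⁻¹
Ordering by g·m⁻²·a⁻¹: zinc (13.5) > copper (4.71)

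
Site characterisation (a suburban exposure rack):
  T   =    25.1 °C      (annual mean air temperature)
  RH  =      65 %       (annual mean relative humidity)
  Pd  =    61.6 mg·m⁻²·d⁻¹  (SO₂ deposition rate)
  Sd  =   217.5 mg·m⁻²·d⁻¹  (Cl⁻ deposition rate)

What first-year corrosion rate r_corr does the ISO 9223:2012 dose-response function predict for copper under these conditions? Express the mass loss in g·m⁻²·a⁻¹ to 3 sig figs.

r_corr = 15.9 g·m⁻²·a⁻¹

copper: T>10 °C ⇒ hinge -0.080·(25.1−10) = -1.2080
  Pd branch = 0.0053·Pd^0.26·e^(0.059·RH+f) = 0.214 μm/a
  Cl⁻ term: 0.01025·217.5^0.27·exp(0.036·65+0.049·25.1) = 1.557
  sum: 0.214 + 1.557 → r_corr = 1.771 μm/a
Convert to mass loss: 1.771 μm/a × 8.96 g/cm³ = 15.87 g·m⁻²·a⁻¹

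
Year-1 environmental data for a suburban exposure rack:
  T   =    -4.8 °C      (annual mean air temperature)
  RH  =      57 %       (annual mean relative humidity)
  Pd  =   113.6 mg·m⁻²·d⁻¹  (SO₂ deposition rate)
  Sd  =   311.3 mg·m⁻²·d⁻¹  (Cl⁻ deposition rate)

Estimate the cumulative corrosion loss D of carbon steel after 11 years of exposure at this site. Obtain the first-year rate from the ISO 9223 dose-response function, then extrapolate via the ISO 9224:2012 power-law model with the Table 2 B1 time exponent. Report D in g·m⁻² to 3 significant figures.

D(11) = 728 g·m⁻²

carbon steel: f(T) = +0.150·(T−10) [T≤10 °C] = -2.2200
  sulphur-dioxide contribution → 7.043 μm/a
  chloride contribution → 19.4 μm/a
  ⇒ r_corr(carbon steel) = 26.45 μm/a
Power-law: D(11) = r_corr · 11^0.523
  D(11) = 26.45 × 11^0.523 = 26.45 × 3.505 = 92.69 μm
  Mass loss = 92.69 μm × 7.85 g/cm³ = 727.6 g·m⁻²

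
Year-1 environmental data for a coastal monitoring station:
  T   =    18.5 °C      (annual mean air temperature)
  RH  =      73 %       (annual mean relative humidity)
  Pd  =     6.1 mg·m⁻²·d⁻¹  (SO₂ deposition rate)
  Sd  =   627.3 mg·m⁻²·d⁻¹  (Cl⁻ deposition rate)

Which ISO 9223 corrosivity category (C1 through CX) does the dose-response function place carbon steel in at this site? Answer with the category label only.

C5

carbon steel: T>10 °C ⇒ hinge -0.054·(18.5−10) = -0.4590
  Pd branch = 1.77·Pd^0.52·e^(0.02·RH+f) = 12.33 μm/a
  Cl⁻ term: 0.102·627.3^0.62·exp(0.033·73+0.04·18.5) = 129
  sum: 12.33 + 129 → r_corr = 141.3 μm/a
Category bounds: 80…200 μm/a bracket r_corr ⇒ C5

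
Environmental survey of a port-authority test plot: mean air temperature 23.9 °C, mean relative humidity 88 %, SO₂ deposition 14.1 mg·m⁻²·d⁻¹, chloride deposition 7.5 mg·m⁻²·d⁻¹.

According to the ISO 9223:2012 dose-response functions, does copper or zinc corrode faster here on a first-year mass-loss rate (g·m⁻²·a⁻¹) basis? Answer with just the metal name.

copper

copper: T>10 °C ⇒ hinge -0.080·(23.9−10) = -1.1120
  sulphur-dioxide contribution → 0.6237 μm/a
  chloride contribution → 1.353 μm/a
  ⇒ r_corr(copper) = 1.977 μm/a
  mass loss = 1.977 μm/a × 8.96 g/cm³ = 17.72 g·m⁻²·a⁻¹
zinc: temperature factor f = -0.071·(13.9) = -0.9869
  sulphur-dioxide contribution → 0.8824 μm/a
  chloride contribution → 0.8508 μm/a
  ⇒ r_corr(zinc) = 1.733 μm/a
  mass loss = 1.733 μm/a × 7.14 g/cm³ = 12.38 g·m⁻²·a⁻¹
Ordering by g·m⁻²·a⁻¹: copper (17.7) > zinc (12.4)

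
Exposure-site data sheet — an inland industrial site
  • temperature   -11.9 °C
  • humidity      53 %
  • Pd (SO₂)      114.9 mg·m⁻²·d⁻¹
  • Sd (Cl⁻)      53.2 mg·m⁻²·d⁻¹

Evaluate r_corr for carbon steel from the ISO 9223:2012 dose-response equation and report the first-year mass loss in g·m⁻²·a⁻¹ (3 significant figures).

r_corr = 51.3 g·m⁻²·a⁻¹

carbon steel: temperature factor f = +0.150·(-21.9) = -3.2850
  SO₂ term: 1.77·114.9^0.52·exp(0.02·53-3.2850) = 2.254
  Sd branch = 0.102·Sd^0.62·e^(0.033·RH+0.04·T) = 4.281 μm/a
  r_corr = 2.254 + 4.281 = 6.535 μm/a
Convert to mass loss: 6.535 μm/a × 7.85 g/cm³ = 51.3 g·m⁻²·a⁻¹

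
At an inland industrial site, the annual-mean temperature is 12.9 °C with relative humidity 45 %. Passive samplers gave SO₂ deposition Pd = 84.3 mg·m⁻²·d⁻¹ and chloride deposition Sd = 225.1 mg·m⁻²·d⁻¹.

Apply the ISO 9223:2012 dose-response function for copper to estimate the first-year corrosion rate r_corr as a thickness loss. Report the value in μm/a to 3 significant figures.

copper: temperature factor f = -0.080·(2.9) = -0.2320
  Pd branch = 0.0053·Pd^0.26·e^(0.059·RH+f) = 0.1894 μm/a
  Sd branch = 0.01025·Sd^0.27·e^(0.036·RH+0.049·T) = 0.4207 μm/a
  sum: 0.1894 + 0.4207 → r_corr = 0.61 μm/a

r_corr = 0.610 μm/a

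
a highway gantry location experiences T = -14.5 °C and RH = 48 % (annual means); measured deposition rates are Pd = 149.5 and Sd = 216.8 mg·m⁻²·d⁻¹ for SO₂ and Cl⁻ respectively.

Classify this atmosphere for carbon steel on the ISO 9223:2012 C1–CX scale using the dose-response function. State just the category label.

C2

carbon steel: f(T) = +0.150·(T−10) [T≤10 °C] = -3.6750
  Pd branch = 1.77·Pd^0.52·e^(0.02·RH+f) = 1.584 μm/a
  Sd branch = 0.102·Sd^0.62·e^(0.033·RH+0.04·T) = 7.816 μm/a
  r_corr = 1.584 + 7.816 = 9.4 μm/a
9.4 μm/a falls in (1.3, 25] for carbon steel → category C2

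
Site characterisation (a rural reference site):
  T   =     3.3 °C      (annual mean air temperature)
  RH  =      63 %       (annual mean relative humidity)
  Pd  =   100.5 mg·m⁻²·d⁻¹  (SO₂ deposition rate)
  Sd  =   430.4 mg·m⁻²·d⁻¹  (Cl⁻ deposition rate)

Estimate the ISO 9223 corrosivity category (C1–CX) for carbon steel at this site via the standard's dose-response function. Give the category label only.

C4

carbon steel: f(T) = +0.150·(T−10) [T≤10 °C] = -1.0050
  sulphur-dioxide contribution → 25.11 μm/a
  chloride contribution → 39.98 μm/a
  ⇒ r_corr(carbon steel) = 65.09 μm/a
65.1 μm/a falls in (50, 80] for carbon steel → category C4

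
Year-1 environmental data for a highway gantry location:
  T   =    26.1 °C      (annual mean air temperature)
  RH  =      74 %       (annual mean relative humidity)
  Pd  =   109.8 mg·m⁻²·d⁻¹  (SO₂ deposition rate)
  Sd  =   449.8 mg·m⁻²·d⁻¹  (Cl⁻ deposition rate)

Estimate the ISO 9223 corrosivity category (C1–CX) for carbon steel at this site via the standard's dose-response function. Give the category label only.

carbon steel: f(T) = -0.054·(T−10) [T>10 °C] = -0.8694
  sulphur-dioxide contribution → 37.52 μm/a
  chloride contribution → 147 μm/a
  total first-year rate 184.6 μm/a
ISO 9223 Table 2 (carbon steel): 80 < 185 ≤ 200 μm/a ⇒ C5

C5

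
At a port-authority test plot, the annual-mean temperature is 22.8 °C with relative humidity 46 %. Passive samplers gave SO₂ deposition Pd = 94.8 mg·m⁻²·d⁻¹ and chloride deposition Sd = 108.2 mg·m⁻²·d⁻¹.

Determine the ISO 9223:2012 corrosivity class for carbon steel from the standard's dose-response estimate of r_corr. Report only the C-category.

C3

carbon steel: f(T) = -0.054·(T−10) [T>10 °C] = -0.6912
  SO₂ term: 1.77·94.8^0.52·exp(0.02·46-0.6912) = 23.73
  Cl⁻ term: 0.102·108.2^0.62·exp(0.033·46+0.04·22.8) = 21.14
  r_corr = 23.73 + 21.14 = 44.87 μm/a
44.9 μm/a falls in (25, 50] for carbon steel → category C3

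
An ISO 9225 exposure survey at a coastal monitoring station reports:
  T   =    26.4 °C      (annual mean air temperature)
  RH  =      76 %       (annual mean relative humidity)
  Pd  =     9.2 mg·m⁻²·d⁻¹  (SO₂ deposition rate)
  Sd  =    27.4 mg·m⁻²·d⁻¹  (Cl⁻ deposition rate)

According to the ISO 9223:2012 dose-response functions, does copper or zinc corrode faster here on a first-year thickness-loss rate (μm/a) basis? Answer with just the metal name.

zinc

copper: f(T) = -0.080·(T−10) [T>10 °C] = -1.3120
  Pd branch = 0.0053·Pd^0.26·e^(0.059·RH+f) = 0.2251 μm/a
  Cl⁻ term: 0.01025·27.4^0.27·exp(0.036·76+0.049·26.4) = 1.409
  sum: 0.2251 + 1.409 → r_corr = 1.634 μm/a
zinc: f(T) = -0.071·(T−10) [T>10 °C] = -1.1644
  Pd branch = 0.0129·Pd^0.44·e^(0.046·RH+f) = 0.3526 μm/a
  Cl⁻ term: 0.0175·27.4^0.57·exp(0.008·76+0.085·26.4) = 2.001
  r_corr = 0.3526 + 2.001 = 2.353 μm/a
Ordering by μm/a: zinc (2.35) > copper (1.63)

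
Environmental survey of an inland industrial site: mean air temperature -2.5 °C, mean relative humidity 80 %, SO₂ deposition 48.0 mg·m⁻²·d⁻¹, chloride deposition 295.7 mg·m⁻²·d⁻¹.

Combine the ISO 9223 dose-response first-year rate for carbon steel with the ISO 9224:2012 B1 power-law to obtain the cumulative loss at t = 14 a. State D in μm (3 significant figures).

carbon steel: f(T) = +0.150·(T−10) [T≤10 °C] = -1.8750
  Pd branch = 1.77·Pd^0.52·e^(0.02·RH+f) = 10.06 μm/a
  Cl⁻ term: 0.102·295.7^0.62·exp(0.033·80+0.04·-2.5) = 44.02
  r_corr = 10.06 + 44.02 = 54.08 μm/a
Long-term exponent b (ISO 9224 Table 2, B1) = 0.523
  D(14) = 54.08 × 14^0.523 = 54.08 × 3.976 = 215 μm

D(14) = 215 μm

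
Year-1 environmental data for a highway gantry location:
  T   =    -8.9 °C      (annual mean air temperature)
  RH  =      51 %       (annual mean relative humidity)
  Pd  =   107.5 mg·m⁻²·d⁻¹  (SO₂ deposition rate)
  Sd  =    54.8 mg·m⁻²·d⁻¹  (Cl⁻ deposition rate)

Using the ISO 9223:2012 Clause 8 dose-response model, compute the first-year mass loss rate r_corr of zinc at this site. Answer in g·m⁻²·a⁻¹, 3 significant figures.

zinc: T≤10 °C ⇒ hinge +0.038·(-8.9−10) = -0.7182
  SO₂ term: 0.0129·107.5^0.44·exp(0.046·51-0.7182) = 0.5145
  Sd branch = 0.0175·Sd^0.57·e^(0.008·RH+0.085·T) = 0.121 μm/a
  sum: 0.5145 + 0.121 → r_corr = 0.6355 μm/a
Convert to mass loss: 0.6355 μm/a × 7.14 g/cm³ = 4.537 g·m⁻²·a⁻¹

r_corr = 4.54 g·m⁻²·a⁻¹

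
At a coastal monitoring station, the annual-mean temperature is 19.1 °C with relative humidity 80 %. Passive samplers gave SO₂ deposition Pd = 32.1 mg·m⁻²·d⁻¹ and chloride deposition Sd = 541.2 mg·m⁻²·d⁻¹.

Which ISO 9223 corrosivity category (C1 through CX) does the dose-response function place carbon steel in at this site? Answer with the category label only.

C5

carbon steel: temperature factor f = -0.054·(9.1) = -0.4914
  SO₂ term: 1.77·32.1^0.52·exp(0.02·80-0.4914) = 32.57
  Cl⁻ term: 0.102·541.2^0.62·exp(0.033·80+0.04·19.1) = 151.9
  sum: 32.57 + 151.9 → r_corr = 184.5 μm/a
Category bounds: 80…200 μm/a bracket r_corr ⇒ C5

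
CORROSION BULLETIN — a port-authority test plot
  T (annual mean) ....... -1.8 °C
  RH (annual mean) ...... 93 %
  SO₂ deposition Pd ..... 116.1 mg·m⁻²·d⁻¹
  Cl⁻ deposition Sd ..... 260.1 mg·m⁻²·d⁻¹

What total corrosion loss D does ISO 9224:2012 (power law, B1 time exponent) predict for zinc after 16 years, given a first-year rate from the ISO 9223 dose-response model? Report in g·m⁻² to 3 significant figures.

D(16) = 378 g·m⁻²

zinc: f(T) = +0.038·(T−10) [T≤10 °C] = -0.4484
  SO₂ term: 0.0129·116.1^0.44·exp(0.046·93-0.4484) = 4.812
  Sd branch = 0.0175·Sd^0.57·e^(0.008·RH+0.085·T) = 0.7522 μm/a
  sum: 4.812 + 0.7522 → r_corr = 5.564 μm/a
Long-term exponent b (ISO 9224 Table 2, B1) = 0.813
  D(16) = 5.564 × 16^0.813 = 5.564 × 9.527 = 53.01 μm
  Mass loss = 53.01 μm × 7.14 g/cm³ = 378.5 g·m⁻²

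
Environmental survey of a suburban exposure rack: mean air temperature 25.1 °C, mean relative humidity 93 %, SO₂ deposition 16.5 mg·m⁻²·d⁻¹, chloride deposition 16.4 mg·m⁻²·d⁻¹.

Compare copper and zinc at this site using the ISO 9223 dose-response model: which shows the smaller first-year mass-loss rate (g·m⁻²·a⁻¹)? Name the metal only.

copper: T>10 °C ⇒ hinge -0.080·(25.1−10) = -1.2080
  Pd branch = 0.0053·Pd^0.26·e^(0.059·RH+f) = 0.7928 μm/a
  Cl⁻ term: 0.01025·16.4^0.27·exp(0.036·93+0.049·25.1) = 2.123
  sum: 0.7928 + 2.123 → r_corr = 2.916 μm/a
  mass loss = 2.916 μm/a × 8.96 g/cm³ = 26.12 g·m⁻²·a⁻¹
zinc: f(T) = -0.071·(T−10) [T>10 °C] = -1.0721
  Pd branch = 0.0129·Pd^0.44·e^(0.046·RH+f) = 1.093 μm/a
  Sd branch = 0.0175·Sd^0.57·e^(0.008·RH+0.085·T) = 1.532 μm/a
  r_corr = 1.093 + 1.532 = 2.625 μm/a
  mass loss = 2.625 μm/a × 7.14 g/cm³ = 18.74 g·m⁻²·a⁻¹
Ordering by g·m⁻²·a⁻¹: copper (26.1) > zinc (18.7)

zinc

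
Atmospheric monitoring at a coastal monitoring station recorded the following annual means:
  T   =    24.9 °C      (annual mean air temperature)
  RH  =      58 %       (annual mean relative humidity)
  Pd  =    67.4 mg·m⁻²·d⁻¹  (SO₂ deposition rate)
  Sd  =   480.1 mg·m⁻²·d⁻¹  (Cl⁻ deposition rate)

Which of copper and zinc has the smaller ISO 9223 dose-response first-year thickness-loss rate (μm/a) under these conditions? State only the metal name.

copper

copper: T>10 °C ⇒ hinge -0.080·(24.9−10) = -1.1920
  sulphur-dioxide contribution → 0.1473 μm/a
  chloride contribution → 1.484 μm/a
  ⇒ r_corr(copper) = 1.631 μm/a
zinc: temperature factor f = -0.071·(14.9) = -1.0579
  sulphur-dioxide contribution → 0.4116 μm/a
  chloride contribution → 7.8 μm/a
  total first-year rate 8.212 μm/a
Ordering by μm/a: zinc (8.21) > copper (1.63)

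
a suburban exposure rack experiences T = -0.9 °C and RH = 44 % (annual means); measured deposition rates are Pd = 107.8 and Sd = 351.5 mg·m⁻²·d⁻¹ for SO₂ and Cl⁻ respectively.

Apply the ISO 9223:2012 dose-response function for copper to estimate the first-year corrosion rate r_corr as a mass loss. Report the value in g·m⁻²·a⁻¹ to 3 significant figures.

copper: temperature factor f = +0.126·(-10.9) = -1.3734
  SO₂ term: 0.0053·107.8^0.26·exp(0.059·44-1.3734) = 0.06078
  Cl⁻ term: 0.01025·351.5^0.27·exp(0.036·44+0.049·-0.9) = 0.2328
  sum: 0.06078 + 0.2328 → r_corr = 0.2935 μm/a
Convert to mass loss: 0.2935 μm/a × 8.96 g/cm³ = 2.63 g·m⁻²·a⁻¹

r_corr = 2.63 g·m⁻²·a⁻¹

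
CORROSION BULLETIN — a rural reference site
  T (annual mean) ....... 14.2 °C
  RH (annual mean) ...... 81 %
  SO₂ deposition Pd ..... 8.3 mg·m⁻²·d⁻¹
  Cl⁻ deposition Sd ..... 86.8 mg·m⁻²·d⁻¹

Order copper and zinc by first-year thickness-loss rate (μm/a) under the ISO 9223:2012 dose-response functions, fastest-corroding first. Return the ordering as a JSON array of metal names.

copper: temperature factor f = -0.080·(4.2) = -0.3360
  Pd branch = 0.0053·Pd^0.26·e^(0.059·RH+f) = 0.7813 μm/a
  Cl⁻ term: 0.01025·86.8^0.27·exp(0.036·81+0.049·14.2) = 1.267
  r_corr = 0.7813 + 1.267 = 2.048 μm/a
zinc: f(T) = -0.071·(T−10) [T>10 °C] = -0.2982
  Pd branch = 0.0129·Pd^0.44·e^(0.046·RH+f) = 1.008 μm/a
  Sd branch = 0.0175·Sd^0.57·e^(0.008·RH+0.085·T) = 1.424 μm/a
  sum: 1.008 + 1.424 → r_corr = 2.433 μm/a
Ordering by μm/a: zinc (2.43) > copper (2.05)

["zinc", "copper"]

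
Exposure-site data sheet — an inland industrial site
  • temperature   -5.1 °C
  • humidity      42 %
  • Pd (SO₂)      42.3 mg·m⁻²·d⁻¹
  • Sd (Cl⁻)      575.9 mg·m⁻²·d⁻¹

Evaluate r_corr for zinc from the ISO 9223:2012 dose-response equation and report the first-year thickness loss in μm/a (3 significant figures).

r_corr = 0.855 μm/a

zinc: f(T) = +0.038·(T−10) [T≤10 °C] = -0.5738
  Pd branch = 0.0129·Pd^0.44·e^(0.046·RH+f) = 0.2606 μm/a
  Sd branch = 0.0175·Sd^0.57·e^(0.008·RH+0.085·T) = 0.5944 μm/a
  sum: 0.2606 + 0.5944 → r_corr = 0.8551 μm/a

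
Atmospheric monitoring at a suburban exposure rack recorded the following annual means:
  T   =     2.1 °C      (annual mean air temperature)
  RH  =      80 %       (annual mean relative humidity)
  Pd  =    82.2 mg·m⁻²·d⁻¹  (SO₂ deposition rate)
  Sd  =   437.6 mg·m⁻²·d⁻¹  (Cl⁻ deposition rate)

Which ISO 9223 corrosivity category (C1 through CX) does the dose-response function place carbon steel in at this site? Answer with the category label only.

C5

carbon steel: temperature factor f = +0.150·(-7.9) = -1.1850
  SO₂ term: 1.77·82.2^0.52·exp(0.02·80-1.1850) = 26.54
  Sd branch = 0.102·Sd^0.62·e^(0.033·RH+0.04·T) = 67.47 μm/a
  r_corr = 26.54 + 67.47 = 94.01 μm/a
ISO 9223 Table 2 (carbon steel): 80 < 94 ≤ 200 μm/a ⇒ C5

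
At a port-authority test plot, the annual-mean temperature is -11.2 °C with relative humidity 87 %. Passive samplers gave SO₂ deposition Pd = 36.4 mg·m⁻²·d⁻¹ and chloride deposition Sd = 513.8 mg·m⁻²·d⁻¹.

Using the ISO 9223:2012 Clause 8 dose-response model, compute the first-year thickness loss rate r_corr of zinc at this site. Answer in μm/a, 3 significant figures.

r_corr = 2.01 μm/a

zinc: temperature factor f = +0.038·(-21.2) = -0.8056
  sulphur-dioxide contribution → 1.533 μm/a
  chloride contribution → 0.4753 μm/a
  ⇒ r_corr(zinc) = 2.009 μm/a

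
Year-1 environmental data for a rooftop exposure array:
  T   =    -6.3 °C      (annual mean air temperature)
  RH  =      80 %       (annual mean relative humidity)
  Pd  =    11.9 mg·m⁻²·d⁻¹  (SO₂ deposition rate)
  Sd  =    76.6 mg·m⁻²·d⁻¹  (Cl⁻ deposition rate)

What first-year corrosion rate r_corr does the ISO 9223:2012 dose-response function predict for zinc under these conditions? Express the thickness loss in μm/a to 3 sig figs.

r_corr = 1.05 μm/a

zinc: f(T) = +0.038·(T−10) [T≤10 °C] = -0.6194
  sulphur-dioxide contribution → 0.8185 μm/a
  chloride contribution → 0.2304 μm/a
  ⇒ r_corr(zinc) = 1.049 μm/a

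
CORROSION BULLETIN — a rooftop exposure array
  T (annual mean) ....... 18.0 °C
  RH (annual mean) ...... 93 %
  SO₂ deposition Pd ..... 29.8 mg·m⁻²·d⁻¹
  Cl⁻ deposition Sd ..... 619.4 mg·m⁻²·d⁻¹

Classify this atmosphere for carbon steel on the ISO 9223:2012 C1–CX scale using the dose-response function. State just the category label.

CX

carbon steel: f(T) = -0.054·(T−10) [T>10 °C] = -0.4320
  SO₂ term: 1.77·29.8^0.52·exp(0.02·93-0.4320) = 43.13
  Cl⁻ term: 0.102·619.4^0.62·exp(0.033·93+0.04·18.0) = 242.8
  sum: 43.13 + 242.8 → r_corr = 285.9 μm/a
Category bounds: 200…700 μm/a bracket r_corr ⇒ CX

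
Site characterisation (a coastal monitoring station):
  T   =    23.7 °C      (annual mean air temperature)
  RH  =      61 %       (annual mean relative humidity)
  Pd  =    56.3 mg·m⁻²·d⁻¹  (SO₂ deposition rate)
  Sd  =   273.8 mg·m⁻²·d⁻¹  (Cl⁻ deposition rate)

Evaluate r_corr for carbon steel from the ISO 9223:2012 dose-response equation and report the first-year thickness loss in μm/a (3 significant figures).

carbon steel: f(T) = -0.054·(T−10) [T>10 °C] = -0.7398
  SO₂ term: 1.77·56.3^0.52·exp(0.02·61-0.7398) = 23.27
  Sd branch = 0.102·Sd^0.62·e^(0.033·RH+0.04·T) = 63.94 μm/a
  sum: 23.27 + 63.94 → r_corr = 87.21 μm/a

r_corr = 87.2 μm/a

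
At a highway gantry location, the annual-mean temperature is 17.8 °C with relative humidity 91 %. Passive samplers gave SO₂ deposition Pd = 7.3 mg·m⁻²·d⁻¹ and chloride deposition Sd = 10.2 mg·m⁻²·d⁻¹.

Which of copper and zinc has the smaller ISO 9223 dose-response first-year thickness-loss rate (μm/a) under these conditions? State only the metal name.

zinc

copper: temperature factor f = -0.080·(7.8) = -0.6240
  sulphur-dioxide contribution → 1.022 μm/a
  chloride contribution → 1.215 μm/a
  total first-year rate 2.237 μm/a
zinc: f(T) = -0.071·(T−10) [T>10 °C] = -0.5538
  sulphur-dioxide contribution → 1.169 μm/a
  chloride contribution → 0.6183 μm/a
  ⇒ r_corr(zinc) = 1.788 μm/a
Ordering by μm/a: copper (2.24) > zinc (1.79)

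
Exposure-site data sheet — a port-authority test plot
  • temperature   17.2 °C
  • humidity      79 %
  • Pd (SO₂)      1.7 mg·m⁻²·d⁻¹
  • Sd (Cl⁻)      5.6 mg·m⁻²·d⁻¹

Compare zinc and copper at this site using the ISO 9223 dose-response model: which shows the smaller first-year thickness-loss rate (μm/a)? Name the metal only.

zinc

zinc: T>10 °C ⇒ hinge -0.071·(17.2−10) = -0.5112
  Pd branch = 0.0129·Pd^0.44·e^(0.046·RH+f) = 0.37 μm/a
  Sd branch = 0.0175·Sd^0.57·e^(0.008·RH+0.085·T) = 0.3792 μm/a
  sum: 0.37 + 0.3792 → r_corr = 0.7492 μm/a
copper: f(T) = -0.080·(T−10) [T>10 °C] = -0.5760
  SO₂ term: 0.0053·1.7^0.26·exp(0.059·79-0.5760) = 0.3616
  Sd branch = 0.01025·Sd^0.27·e^(0.036·RH+0.049·T) = 0.6515 μm/a
  r_corr = 0.3616 + 0.6515 = 1.013 μm/a
Ordering by μm/a: copper (1.01) > zinc (0.749)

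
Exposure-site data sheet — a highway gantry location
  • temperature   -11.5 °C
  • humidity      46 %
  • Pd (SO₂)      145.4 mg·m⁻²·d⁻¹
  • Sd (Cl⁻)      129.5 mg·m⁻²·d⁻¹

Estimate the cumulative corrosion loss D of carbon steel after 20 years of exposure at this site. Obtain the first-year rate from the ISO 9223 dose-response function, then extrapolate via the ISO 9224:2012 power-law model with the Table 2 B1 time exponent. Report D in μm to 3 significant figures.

carbon steel: T≤10 °C ⇒ hinge +0.150·(-11.5−10) = -3.2250
  Pd branch = 1.77·Pd^0.52·e^(0.02·RH+f) = 2.352 μm/a
  Cl⁻ term: 0.102·129.5^0.62·exp(0.033·46+0.04·-11.5) = 5.994
  r_corr = 2.352 + 5.994 = 8.346 μm/a
Power-law: D(20) = r_corr · 20^0.523
  D(20) = 8.346 × 20^0.523 = 8.346 × 4.791 = 39.99 μm

D(20) = 40.0 μm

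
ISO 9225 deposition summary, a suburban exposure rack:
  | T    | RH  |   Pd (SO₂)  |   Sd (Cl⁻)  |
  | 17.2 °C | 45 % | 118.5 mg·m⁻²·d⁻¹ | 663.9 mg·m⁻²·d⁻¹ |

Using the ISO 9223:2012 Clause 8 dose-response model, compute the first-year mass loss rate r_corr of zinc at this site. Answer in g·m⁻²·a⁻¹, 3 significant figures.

zinc: f(T) = -0.071·(T−10) [T>10 °C] = -0.5112
  Pd branch = 0.0129·Pd^0.44·e^(0.046·RH+f) = 0.5012 μm/a
  Sd branch = 0.0175·Sd^0.57·e^(0.008·RH+0.085·T) = 4.395 μm/a
  sum: 0.5012 + 4.395 → r_corr = 4.896 μm/a
Convert to mass loss: 4.896 μm/a × 7.14 g/cm³ = 34.96 g·m⁻²·a⁻¹

r_corr = 35.0 g·m⁻²·a⁻¹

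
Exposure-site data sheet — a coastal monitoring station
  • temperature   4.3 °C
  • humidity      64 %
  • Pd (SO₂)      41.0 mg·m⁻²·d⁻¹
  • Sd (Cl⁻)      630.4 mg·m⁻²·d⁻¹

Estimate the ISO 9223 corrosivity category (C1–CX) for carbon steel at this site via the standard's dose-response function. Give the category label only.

C4

carbon steel: temperature factor f = +0.150·(-5.7) = -0.8550
  SO₂ term: 1.77·41.0^0.52·exp(0.02·64-0.8550) = 18.67
  Cl⁻ term: 0.102·630.4^0.62·exp(0.033·64+0.04·4.3) = 54.49
  r_corr = 18.67 + 54.49 = 73.16 μm/a
ISO 9223 Table 2 (carbon steel): 50 < 73.2 ≤ 80 μm/a ⇒ C4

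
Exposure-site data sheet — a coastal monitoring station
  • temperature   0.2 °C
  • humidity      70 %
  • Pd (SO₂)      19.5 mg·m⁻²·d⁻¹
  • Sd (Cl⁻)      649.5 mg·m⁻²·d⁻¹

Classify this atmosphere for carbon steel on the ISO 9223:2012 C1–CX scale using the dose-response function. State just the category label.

C4

carbon steel: temperature factor f = +0.150·(-9.8) = -1.4700
  Pd branch = 1.77·Pd^0.52·e^(0.02·RH+f) = 7.734 μm/a
  Cl⁻ term: 0.102·649.5^0.62·exp(0.033·70+0.04·0.2) = 57.42
  sum: 7.734 + 57.42 → r_corr = 65.16 μm/a
65.2 μm/a falls in (50, 80] for carbon steel → category C4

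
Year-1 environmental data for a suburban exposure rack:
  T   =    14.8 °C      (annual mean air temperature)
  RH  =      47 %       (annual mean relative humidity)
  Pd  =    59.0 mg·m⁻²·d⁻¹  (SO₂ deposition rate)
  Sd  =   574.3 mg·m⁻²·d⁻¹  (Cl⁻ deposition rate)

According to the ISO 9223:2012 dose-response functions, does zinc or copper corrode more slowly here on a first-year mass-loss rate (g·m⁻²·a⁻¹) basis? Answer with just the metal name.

copper

zinc: f(T) = -0.071·(T−10) [T>10 °C] = -0.3408
  sulphur-dioxide contribution → 0.4794 μm/a
  chloride contribution → 3.353 μm/a
  total first-year rate 3.832 μm/a
  mass loss = 3.832 μm/a × 7.14 g/cm³ = 27.36 g·m⁻²·a⁻¹
copper: T>10 °C ⇒ hinge -0.080·(14.8−10) = -0.3840
  sulphur-dioxide contribution → 0.1668 μm/a
  chloride contribution → 0.639 μm/a
  total first-year rate 0.8058 μm/a
  mass loss = 0.8058 μm/a × 8.96 g/cm³ = 7.22 g·m⁻²·a⁻¹
Ordering by g·m⁻²·a⁻¹: zinc (27.4) > copper (7.22)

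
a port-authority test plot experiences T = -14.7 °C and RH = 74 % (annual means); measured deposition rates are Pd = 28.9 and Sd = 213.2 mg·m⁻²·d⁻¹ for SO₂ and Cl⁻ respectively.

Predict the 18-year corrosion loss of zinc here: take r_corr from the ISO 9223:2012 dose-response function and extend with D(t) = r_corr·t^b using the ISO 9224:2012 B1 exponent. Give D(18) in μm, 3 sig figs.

zinc: T≤10 °C ⇒ hinge +0.038·(-14.7−10) = -0.9386
  Pd branch = 0.0129·Pd^0.44·e^(0.046·RH+f) = 0.667 μm/a
  Cl⁻ term: 0.0175·213.2^0.57·exp(0.008·74+0.085·-14.7) = 0.1927
  sum: 0.667 + 0.1927 → r_corr = 0.8597 μm/a
ISO 9224: D(t) = r_corr · t^b with b = 0.813 (zinc, B1)
  D(18) = 0.8597 × 18^0.813 = 0.8597 × 10.48 = 9.013 μm

D(18) = 9.01 μm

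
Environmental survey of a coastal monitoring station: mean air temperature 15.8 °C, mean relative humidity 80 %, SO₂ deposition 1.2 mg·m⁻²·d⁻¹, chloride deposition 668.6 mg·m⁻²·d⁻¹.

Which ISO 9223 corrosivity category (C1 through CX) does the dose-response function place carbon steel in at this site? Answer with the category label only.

carbon steel: T>10 °C ⇒ hinge -0.054·(15.8−10) = -0.3132
  Pd branch = 1.77·Pd^0.52·e^(0.02·RH+f) = 7.047 μm/a
  Sd branch = 0.102·Sd^0.62·e^(0.033·RH+0.04·T) = 151.8 μm/a
  sum: 7.047 + 151.8 → r_corr = 158.8 μm/a
Category bounds: 80…200 μm/a bracket r_corr ⇒ C5

C5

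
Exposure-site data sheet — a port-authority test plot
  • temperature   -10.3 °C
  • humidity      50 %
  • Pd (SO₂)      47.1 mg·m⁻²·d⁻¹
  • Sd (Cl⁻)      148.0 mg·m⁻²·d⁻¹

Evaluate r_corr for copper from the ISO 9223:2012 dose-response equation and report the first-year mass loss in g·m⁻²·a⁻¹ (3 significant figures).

r_corr = 1.48 g·m⁻²·a⁻¹

copper: f(T) = +0.126·(T−10) [T≤10 °C] = -2.5578
  sulphur-dioxide contribution → 0.02136 μm/a
  chloride contribution → 0.1443 μm/a
  total first-year rate 0.1656 μm/a
Convert to mass loss: 0.1656 μm/a × 8.96 g/cm³ = 1.484 g·m⁻²·a⁻¹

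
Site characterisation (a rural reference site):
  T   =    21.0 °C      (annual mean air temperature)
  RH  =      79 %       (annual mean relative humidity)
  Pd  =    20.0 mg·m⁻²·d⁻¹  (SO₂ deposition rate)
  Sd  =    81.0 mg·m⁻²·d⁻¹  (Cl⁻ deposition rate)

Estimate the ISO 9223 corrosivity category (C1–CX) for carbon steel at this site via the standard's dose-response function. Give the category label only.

carbon steel: temperature factor f = -0.054·(11.0) = -0.5940
  Pd branch = 1.77·Pd^0.52·e^(0.02·RH+f) = 22.53 μm/a
  Sd branch = 0.102·Sd^0.62·e^(0.033·RH+0.04·T) = 48.85 μm/a
  r_corr = 22.53 + 48.85 = 71.38 μm/a
ISO 9223 Table 2 (carbon steel): 50 < 71.4 ≤ 80 μm/a ⇒ C4

C4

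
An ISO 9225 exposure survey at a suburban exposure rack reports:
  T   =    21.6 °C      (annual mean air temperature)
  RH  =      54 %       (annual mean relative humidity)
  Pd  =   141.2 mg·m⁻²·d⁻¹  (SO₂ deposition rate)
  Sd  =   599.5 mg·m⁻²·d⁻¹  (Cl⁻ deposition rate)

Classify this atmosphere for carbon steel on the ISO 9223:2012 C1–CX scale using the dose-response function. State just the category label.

carbon steel: temperature factor f = -0.054·(11.6) = -0.6264
  SO₂ term: 1.77·141.2^0.52·exp(0.02·54-0.6264) = 36.55
  Cl⁻ term: 0.102·599.5^0.62·exp(0.033·54+0.04·21.6) = 75.85
  sum: 36.55 + 75.85 → r_corr = 112.4 μm/a
112 μm/a falls in (80, 200] for carbon steel → category C5

C5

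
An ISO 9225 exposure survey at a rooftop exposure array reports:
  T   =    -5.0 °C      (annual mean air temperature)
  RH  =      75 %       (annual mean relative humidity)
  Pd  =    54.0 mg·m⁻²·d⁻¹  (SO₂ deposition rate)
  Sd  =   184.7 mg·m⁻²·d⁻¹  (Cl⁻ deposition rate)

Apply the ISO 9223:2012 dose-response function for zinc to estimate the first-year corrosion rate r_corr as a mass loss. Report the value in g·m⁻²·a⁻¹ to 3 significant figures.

r_corr = 12.4 g·m⁻²·a⁻¹

zinc: f(T) = +0.038·(T−10) [T≤10 °C] = -0.5700
  sulphur-dioxide contribution → 1.329 μm/a
  chloride contribution → 0.4082 μm/a
  total first-year rate 1.738 μm/a
Convert to mass loss: 1.738 μm/a × 7.14 g/cm³ = 12.41 g·m⁻²·a⁻¹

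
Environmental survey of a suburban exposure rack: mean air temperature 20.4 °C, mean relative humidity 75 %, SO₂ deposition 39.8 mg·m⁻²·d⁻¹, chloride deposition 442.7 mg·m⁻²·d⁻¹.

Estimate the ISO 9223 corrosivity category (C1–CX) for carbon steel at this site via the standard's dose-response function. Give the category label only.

carbon steel: f(T) = -0.054·(T−10) [T>10 °C] = -0.5616
  Pd branch = 1.77·Pd^0.52·e^(0.02·RH+f) = 30.72 μm/a
  Sd branch = 0.102·Sd^0.62·e^(0.033·RH+0.04·T) = 119.8 μm/a
  sum: 30.72 + 119.8 → r_corr = 150.5 μm/a
151 μm/a falls in (80, 200] for carbon steel → category C5

C5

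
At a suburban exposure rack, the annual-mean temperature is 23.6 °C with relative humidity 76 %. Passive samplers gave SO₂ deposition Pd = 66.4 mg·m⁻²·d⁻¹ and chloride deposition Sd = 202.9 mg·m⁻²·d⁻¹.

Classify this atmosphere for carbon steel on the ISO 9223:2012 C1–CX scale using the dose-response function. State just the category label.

C5

carbon steel: f(T) = -0.054·(T−10) [T>10 °C] = -0.7344
  Pd branch = 1.77·Pd^0.52·e^(0.02·RH+f) = 34.41 μm/a
  Sd branch = 0.102·Sd^0.62·e^(0.033·RH+0.04·T) = 86.76 μm/a
  r_corr = 34.41 + 86.76 = 121.2 μm/a
Category bounds: 80…200 μm/a bracket r_corr ⇒ C5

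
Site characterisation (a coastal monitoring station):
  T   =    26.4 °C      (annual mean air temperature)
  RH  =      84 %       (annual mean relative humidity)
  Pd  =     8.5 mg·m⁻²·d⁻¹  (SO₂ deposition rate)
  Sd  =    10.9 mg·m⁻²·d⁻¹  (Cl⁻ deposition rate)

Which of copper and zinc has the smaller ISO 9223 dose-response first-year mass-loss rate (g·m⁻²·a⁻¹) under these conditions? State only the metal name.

copper: f(T) = -0.080·(T−10) [T>10 °C] = -1.3120
  Pd branch = 0.0053·Pd^0.26·e^(0.059·RH+f) = 0.3536 μm/a
  Cl⁻ term: 0.01025·10.9^0.27·exp(0.036·84+0.049·26.4) = 1.465
  sum: 0.3536 + 1.465 → r_corr = 1.819 μm/a
  mass loss = 1.819 μm/a × 8.96 g/cm³ = 16.3 g·m⁻²·a⁻¹
zinc: temperature factor f = -0.071·(16.4) = -1.1644
  SO₂ term: 0.0129·8.5^0.44·exp(0.046·84-1.1644) = 0.492
  Cl⁻ term: 0.0175·10.9^0.57·exp(0.008·84+0.085·26.4) = 1.261
  sum: 0.492 + 1.261 → r_corr = 1.753 μm/a
  mass loss = 1.753 μm/a × 7.14 g/cm³ = 12.52 g·m⁻²·a⁻¹
Ordering by g·m⁻²·a⁻¹: copper (16.3) > zinc (12.5)

zinc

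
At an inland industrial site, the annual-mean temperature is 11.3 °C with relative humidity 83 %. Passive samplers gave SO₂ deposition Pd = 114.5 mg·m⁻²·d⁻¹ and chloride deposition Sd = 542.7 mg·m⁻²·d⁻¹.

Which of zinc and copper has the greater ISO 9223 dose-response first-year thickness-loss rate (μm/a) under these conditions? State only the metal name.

zinc: T>10 °C ⇒ hinge -0.071·(11.3−10) = -0.0923
  sulphur-dioxide contribution → 4.31 μm/a
  chloride contribution → 3.216 μm/a
  ⇒ r_corr(zinc) = 7.526 μm/a
copper: f(T) = -0.080·(T−10) [T>10 °C] = -0.1040
  sulphur-dioxide contribution → 2.194 μm/a
  chloride contribution → 1.937 μm/a
  total first-year rate 4.131 μm/a
Ordering by μm/a: zinc (7.53) > copper (4.13)

zinc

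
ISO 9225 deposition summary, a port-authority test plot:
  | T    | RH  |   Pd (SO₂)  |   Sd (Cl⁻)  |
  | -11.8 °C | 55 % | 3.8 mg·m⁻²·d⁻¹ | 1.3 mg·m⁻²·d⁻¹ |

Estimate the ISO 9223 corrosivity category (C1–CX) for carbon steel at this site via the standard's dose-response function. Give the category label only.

C1

carbon steel: f(T) = +0.150·(T−10) [T≤10 °C] = -3.2700
  SO₂ term: 1.77·3.8^0.52·exp(0.02·55-3.2700) = 0.4046
  Sd branch = 0.102·Sd^0.62·e^(0.033·RH+0.04·T) = 0.4597 μm/a
  r_corr = 0.4046 + 0.4597 = 0.8643 μm/a
Category bounds: 0…1.3 μm/a bracket r_corr ⇒ C1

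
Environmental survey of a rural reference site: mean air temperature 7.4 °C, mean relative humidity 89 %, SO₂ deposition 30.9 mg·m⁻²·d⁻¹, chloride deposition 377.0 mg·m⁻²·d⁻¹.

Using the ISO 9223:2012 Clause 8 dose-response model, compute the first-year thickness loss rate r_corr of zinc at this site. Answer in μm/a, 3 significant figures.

r_corr = 5.14 μm/a

zinc: T≤10 °C ⇒ hinge +0.038·(7.4−10) = -0.0988
  sulphur-dioxide contribution → 3.172 μm/a
  chloride contribution → 1.968 μm/a
  total first-year rate 5.139 μm/a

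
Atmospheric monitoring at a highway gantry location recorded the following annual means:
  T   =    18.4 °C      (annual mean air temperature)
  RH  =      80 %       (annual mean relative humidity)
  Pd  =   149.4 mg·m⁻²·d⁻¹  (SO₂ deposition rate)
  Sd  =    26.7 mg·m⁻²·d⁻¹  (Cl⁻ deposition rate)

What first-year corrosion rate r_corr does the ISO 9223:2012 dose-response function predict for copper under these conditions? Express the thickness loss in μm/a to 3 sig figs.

r_corr = 2.21 μm/a

copper: temperature factor f = -0.080·(8.4) = -0.6720
  SO₂ term: 0.0053·149.4^0.26·exp(0.059·80-0.6720) = 1.116
  Cl⁻ term: 0.01025·26.7^0.27·exp(0.036·80+0.049·18.4) = 1.092
  sum: 1.116 + 1.092 → r_corr = 2.208 μm/a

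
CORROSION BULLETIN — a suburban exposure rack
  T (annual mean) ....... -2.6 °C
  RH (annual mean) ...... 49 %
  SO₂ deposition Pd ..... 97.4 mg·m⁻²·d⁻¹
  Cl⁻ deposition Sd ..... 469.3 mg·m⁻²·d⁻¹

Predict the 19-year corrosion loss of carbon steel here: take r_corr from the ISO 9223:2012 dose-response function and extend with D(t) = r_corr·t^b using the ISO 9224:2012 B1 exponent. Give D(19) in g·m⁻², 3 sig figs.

D(19) = 1.05e+03 g·m⁻²

carbon steel: f(T) = +0.150·(T−10) [T≤10 °C] = -1.8900
  SO₂ term: 1.77·97.4^0.52·exp(0.02·49-1.8900) = 7.706
  Sd branch = 0.102·Sd^0.62·e^(0.033·RH+0.04·T) = 20.99 μm/a
  sum: 7.706 + 20.99 → r_corr = 28.69 μm/a
Power-law: D(19) = r_corr · 19^0.523
  D(19) = 28.69 × 19^0.523 = 28.69 × 4.664 = 133.8 μm
  Mass loss = 133.8 μm × 7.85 g/cm³ = 1051 g·m⁻²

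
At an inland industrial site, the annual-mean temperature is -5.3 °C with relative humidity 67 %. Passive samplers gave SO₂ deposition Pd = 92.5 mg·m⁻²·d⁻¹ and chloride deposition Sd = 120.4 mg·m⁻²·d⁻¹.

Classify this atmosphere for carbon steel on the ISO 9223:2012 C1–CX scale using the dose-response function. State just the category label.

carbon steel: f(T) = +0.150·(T−10) [T≤10 °C] = -2.2950
  sulphur-dioxide contribution → 7.172 μm/a
  chloride contribution → 14.68 μm/a
  ⇒ r_corr(carbon steel) = 21.85 μm/a
ISO 9223 Table 2 (carbon steel): 1.3 < 21.9 ≤ 25 μm/a ⇒ C2

C2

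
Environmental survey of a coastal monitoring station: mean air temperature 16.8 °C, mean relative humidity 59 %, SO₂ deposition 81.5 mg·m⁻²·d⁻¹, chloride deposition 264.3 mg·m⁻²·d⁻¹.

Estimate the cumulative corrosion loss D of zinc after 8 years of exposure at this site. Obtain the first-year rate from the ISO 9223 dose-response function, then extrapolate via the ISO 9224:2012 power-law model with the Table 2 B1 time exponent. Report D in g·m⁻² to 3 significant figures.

zinc: temperature factor f = -0.071·(6.8) = -0.4828
  Pd branch = 0.0129·Pd^0.44·e^(0.046·RH+f) = 0.8327 μm/a
  Sd branch = 0.0175·Sd^0.57·e^(0.008·RH+0.085·T) = 2.811 μm/a
  sum: 0.8327 + 2.811 → r_corr = 3.643 μm/a
Power-law: D(8) = r_corr · 8^0.813
  D(8) = 3.643 × 8^0.813 = 3.643 × 5.423 = 19.76 μm
  Mass loss = 19.76 μm × 7.14 g/cm³ = 141.1 g·m⁻²

D(8) = 141 g·m⁻²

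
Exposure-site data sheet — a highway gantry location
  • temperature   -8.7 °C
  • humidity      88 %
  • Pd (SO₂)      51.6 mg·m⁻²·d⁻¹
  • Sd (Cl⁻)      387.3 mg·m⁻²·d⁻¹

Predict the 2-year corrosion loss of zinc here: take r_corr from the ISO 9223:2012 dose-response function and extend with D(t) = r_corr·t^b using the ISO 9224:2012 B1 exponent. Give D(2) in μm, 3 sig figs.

D(2) = 4.50 μm

zinc: temperature factor f = +0.038·(-18.7) = -0.7106
  Pd branch = 0.0129·Pd^0.44·e^(0.046·RH+f) = 2.059 μm/a
  Cl⁻ term: 0.0175·387.3^0.57·exp(0.008·88+0.085·-8.7) = 0.5044
  sum: 2.059 + 0.5044 → r_corr = 2.563 μm/a
ISO 9224: D(t) = r_corr · t^b with b = 0.813 (zinc, B1)
  D(2) = 2.563 × 2^0.813 = 2.563 × 1.757 = 4.503 μm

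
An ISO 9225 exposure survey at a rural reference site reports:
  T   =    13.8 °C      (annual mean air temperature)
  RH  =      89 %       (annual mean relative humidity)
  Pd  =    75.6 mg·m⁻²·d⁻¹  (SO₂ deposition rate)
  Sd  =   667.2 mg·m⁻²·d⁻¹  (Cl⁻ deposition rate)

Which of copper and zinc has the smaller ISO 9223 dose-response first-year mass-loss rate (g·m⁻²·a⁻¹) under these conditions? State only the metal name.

copper

copper: T>10 °C ⇒ hinge -0.080·(13.8−10) = -0.3040
  SO₂ term: 0.0053·75.6^0.26·exp(0.059·89-0.3040) = 2.297
  Sd branch = 0.01025·Sd^0.27·e^(0.036·RH+0.049·T) = 2.874 μm/a
  r_corr = 2.297 + 2.874 = 5.17 μm/a
  mass loss = 5.17 μm/a × 8.96 g/cm³ = 46.33 g·m⁻²·a⁻¹
zinc: temperature factor f = -0.071·(3.8) = -0.2698
  Pd branch = 0.0129·Pd^0.44·e^(0.046·RH+f) = 3.962 μm/a
  Sd branch = 0.0175·Sd^0.57·e^(0.008·RH+0.085·T) = 4.694 μm/a
  r_corr = 3.962 + 4.694 = 8.656 μm/a
  mass loss = 8.656 μm/a × 7.14 g/cm³ = 61.8 g·m⁻²·a⁻¹
Ordering by g·m⁻²·a⁻¹: zinc (61.8) > copper (46.3)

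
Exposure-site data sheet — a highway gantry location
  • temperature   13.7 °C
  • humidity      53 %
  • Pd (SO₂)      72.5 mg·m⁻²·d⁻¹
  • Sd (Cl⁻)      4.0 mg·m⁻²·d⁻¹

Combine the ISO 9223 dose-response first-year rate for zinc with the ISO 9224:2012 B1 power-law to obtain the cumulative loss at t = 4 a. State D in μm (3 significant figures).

zinc: temperature factor f = -0.071·(3.7) = -0.2627
  sulphur-dioxide contribution → 0.7479 μm/a
  chloride contribution → 0.1888 μm/a
  total first-year rate 0.9368 μm/a
Long-term exponent b (ISO 9224 Table 2, B1) = 0.813
  D(4) = 0.9368 × 4^0.813 = 0.9368 × 3.087 = 2.891 μm

D(4) = 2.89 μm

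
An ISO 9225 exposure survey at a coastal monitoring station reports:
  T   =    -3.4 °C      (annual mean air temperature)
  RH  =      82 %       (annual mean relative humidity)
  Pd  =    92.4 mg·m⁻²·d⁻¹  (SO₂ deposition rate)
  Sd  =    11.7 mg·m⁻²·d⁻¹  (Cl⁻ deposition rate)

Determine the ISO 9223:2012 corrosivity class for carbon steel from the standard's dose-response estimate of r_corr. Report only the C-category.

C2

carbon steel: f(T) = +0.150·(T−10) [T≤10 °C] = -2.0100
  SO₂ term: 1.77·92.4^0.52·exp(0.02·82-2.0100) = 12.87
  Sd branch = 0.102·Sd^0.62·e^(0.033·RH+0.04·T) = 6.124 μm/a
  sum: 12.87 + 6.124 → r_corr = 18.99 μm/a
19 μm/a falls in (1.3, 25] for carbon steel → category C2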